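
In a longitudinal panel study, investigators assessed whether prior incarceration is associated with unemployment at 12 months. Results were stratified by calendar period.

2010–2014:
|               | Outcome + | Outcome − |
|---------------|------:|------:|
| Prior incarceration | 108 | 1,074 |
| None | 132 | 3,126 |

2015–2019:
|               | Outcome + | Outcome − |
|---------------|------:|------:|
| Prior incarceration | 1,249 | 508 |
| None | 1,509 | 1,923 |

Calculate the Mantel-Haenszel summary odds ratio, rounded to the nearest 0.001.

3.000

OR_MH = Σ(aᵢdᵢ/nᵢ) / Σ(bᵢcᵢ/nᵢ), where nᵢ is the stratum total.
Stratum 1 (2010–2014): n = 4440; a·d/n = 108·3126/4440 = 76.0378; b·c/n = 1074·132/4440 = 31.9297
Stratum 2 (2015–2019): n = 5189; a·d/n = 1249·1923/5189 = 462.8690; b·c/n = 508·1509/5189 = 147.7302
OR_MH = (76.0378 + 462.8690) / (31.9297 + 147.7302) = 538.9068 / 179.6599 = 2.99959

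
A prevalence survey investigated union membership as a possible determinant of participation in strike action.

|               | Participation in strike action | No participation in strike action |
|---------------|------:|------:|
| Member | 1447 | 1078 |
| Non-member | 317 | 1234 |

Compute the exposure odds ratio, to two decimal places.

5.23

Cells: a = 1447, b = 1078, c = 317, d = 1234.
OR = (a·d)/(b·c) = (1447 × 1234) / (1078 × 317) = 1785598 / 341726 = 5.22523
The odds of participation in strike action are about 5.23 times as high in the member group.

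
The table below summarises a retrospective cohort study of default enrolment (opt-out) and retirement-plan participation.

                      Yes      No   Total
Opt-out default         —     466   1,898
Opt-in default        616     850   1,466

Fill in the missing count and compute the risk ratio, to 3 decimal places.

The missing cell is in the exposed row: 1898 − 466 = 1432.
So a = 1432, b = 466, c = 616, d = 850.
RR = [a/(a+b)] / [c/(c+d)] = (1432/1898) / (616/1466) = 0.75448/0.42019 = 1.79556

1.796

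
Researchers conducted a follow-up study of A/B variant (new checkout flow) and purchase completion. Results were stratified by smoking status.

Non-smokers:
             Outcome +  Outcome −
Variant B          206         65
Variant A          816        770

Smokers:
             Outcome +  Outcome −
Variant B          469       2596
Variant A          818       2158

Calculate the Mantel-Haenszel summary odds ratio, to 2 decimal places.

OR_MH = Σ(aᵢdᵢ/nᵢ) / Σ(bᵢcᵢ/nᵢ), where nᵢ is the stratum total.
Stratum 1 (Non-smokers): n = 1857; a·d/n = 206·770/1857 = 85.4173; b·c/n = 65·816/1857 = 28.5622
Stratum 2 (Smokers): n = 6041; a·d/n = 469·2158/6041 = 167.5388; b·c/n = 2596·818/6041 = 351.5193
OR_MH = (85.4173 + 167.5388) / (28.5622 + 351.5193) = 252.9562 / 380.0815 = 0.66553

0.67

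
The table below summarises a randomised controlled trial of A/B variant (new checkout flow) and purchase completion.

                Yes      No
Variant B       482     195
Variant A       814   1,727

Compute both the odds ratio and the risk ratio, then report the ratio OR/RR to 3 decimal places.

2.360

Cells: a = 482, b = 195, c = 814, d = 1727.
OR = (482·1727)/(195·814) = 832414/158730 = 5.24421
Risk in exposed = 482/677 = 0.71196; risk in unexposed = 814/2541 = 0.32035; RR = 2.22248
OR/RR = 5.24421 / 2.22248 = 2.35962
The outcome is not rare, so the OR lies further from 1 than the RR.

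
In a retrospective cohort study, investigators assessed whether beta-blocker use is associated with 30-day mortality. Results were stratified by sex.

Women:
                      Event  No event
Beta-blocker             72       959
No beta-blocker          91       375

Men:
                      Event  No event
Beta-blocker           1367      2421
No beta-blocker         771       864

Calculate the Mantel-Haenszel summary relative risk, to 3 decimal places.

0.723

RR_MH = Σ(aᵢ·n₀ᵢ/nᵢ) / Σ(cᵢ·n₁ᵢ/nᵢ), with n₁ᵢ = aᵢ+bᵢ (exposed), n₀ᵢ = cᵢ+dᵢ (unexposed), nᵢ = n₁ᵢ+n₀ᵢ.
Stratum 1 (Women): n₁ = 1031, n₀ = 466, n = 1497; a·n₀/n = 72·466/1497 = 22.4128; c·n₁/n = 91·1031/1497 = 62.6727
Stratum 2 (Men): n₁ = 3788, n₀ = 1635, n = 5423; a·n₀/n = 1367·1635/5423 = 412.1418; c·n₁/n = 771·3788/5423 = 538.5484
RR_MH = (22.4128 + 412.1418) / (62.6727 + 538.5484) = 434.5546 / 601.2211 = 0.72279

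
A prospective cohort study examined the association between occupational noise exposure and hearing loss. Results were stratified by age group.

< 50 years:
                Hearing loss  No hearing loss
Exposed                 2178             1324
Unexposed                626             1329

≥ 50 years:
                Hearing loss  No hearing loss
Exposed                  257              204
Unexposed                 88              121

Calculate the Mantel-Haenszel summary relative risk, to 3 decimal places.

1.861

RR_MH = Σ(aᵢ·n₀ᵢ/nᵢ) / Σ(cᵢ·n₁ᵢ/nᵢ), with n₁ᵢ = aᵢ+bᵢ (exposed), n₀ᵢ = cᵢ+dᵢ (unexposed), nᵢ = n₁ᵢ+n₀ᵢ.
Stratum 1 (< 50 years): n₁ = 3502, n₀ = 1955, n = 5457; a·n₀/n = 2178·1955/5457 = 780.2804; c·n₁/n = 626·3502/5457 = 401.7321
Stratum 2 (≥ 50 years): n₁ = 461, n₀ = 209, n = 670; a·n₀/n = 257·209/670 = 80.1687; c·n₁/n = 88·461/670 = 60.5493
RR_MH = (780.2804 + 80.1687) / (401.7321 + 60.5493) = 860.4490 / 462.2813 = 1.86131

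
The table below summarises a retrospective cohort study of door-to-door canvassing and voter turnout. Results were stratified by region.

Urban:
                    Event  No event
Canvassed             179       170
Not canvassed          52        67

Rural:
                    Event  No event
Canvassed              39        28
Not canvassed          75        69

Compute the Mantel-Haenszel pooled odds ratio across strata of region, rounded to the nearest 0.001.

OR_MH = Σ(aᵢdᵢ/nᵢ) / Σ(bᵢcᵢ/nᵢ), where nᵢ is the stratum total.
Stratum 1 (Urban): n = 468; a·d/n = 179·67/468 = 25.6261; b·c/n = 170·52/468 = 18.8889
Stratum 2 (Rural): n = 211; a·d/n = 39·69/211 = 12.7536; b·c/n = 28·75/211 = 9.9526
OR_MH = (25.6261 + 12.7536) / (18.8889 + 9.9526) = 38.3796 / 28.8415 = 1.33071

1.331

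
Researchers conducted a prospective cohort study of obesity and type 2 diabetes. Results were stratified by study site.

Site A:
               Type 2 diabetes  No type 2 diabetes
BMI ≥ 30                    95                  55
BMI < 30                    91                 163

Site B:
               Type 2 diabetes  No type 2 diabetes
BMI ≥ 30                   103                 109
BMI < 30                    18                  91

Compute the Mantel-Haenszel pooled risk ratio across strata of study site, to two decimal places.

2.07

RR_MH = Σ(aᵢ·n₀ᵢ/nᵢ) / Σ(cᵢ·n₁ᵢ/nᵢ), with n₁ᵢ = aᵢ+bᵢ (exposed), n₀ᵢ = cᵢ+dᵢ (unexposed), nᵢ = n₁ᵢ+n₀ᵢ.
Stratum 1 (Site A): n₁ = 150, n₀ = 254, n = 404; a·n₀/n = 95·254/404 = 59.7277; c·n₁/n = 91·150/404 = 33.7871
Stratum 2 (Site B): n₁ = 212, n₀ = 109, n = 321; a·n₀/n = 103·109/321 = 34.9751; c·n₁/n = 18·212/321 = 11.8879
RR_MH = (59.7277 + 34.9751) / (33.7871 + 11.8879) = 94.7028 / 45.6750 = 2.07341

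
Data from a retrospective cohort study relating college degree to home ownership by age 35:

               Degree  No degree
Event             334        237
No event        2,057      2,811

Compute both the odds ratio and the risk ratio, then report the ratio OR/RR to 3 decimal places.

Reading the table with exposure as columns: a = 334 (Degree, case), b = 2057 (Degree, non-case), c = 237 (No degree, case), d = 2811.
OR = (334·2811)/(2057·237) = 938874/487509 = 1.92586
Risk in exposed = 334/2391 = 0.13969; risk in unexposed = 237/3048 = 0.07776; RR = 1.79653
OR/RR = 1.92586 / 1.79653 = 1.07199
The outcome is not rare, so the OR lies further from 1 than the RR.

1.072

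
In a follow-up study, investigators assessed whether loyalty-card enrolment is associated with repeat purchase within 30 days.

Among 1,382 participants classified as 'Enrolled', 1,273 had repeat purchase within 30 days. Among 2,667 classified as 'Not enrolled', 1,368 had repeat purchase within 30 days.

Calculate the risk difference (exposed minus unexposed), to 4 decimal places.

0.4082

From the description: a = 1273, b = 109, c = 1368, d = 1299.
Risk in exposed = 1273/1382 = 0.921129; risk in unexposed = 1368/2667 = 0.512936.
Risk difference = 0.921129 − 0.512936 = 0.408193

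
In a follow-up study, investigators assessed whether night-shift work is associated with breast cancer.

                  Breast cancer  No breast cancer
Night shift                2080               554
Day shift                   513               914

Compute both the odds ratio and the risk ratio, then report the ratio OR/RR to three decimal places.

3.045

Cells: a = 2080, b = 554, c = 513, d = 914.
OR = (2080·914)/(554·513) = 1901120/284202 = 6.68933
Risk in exposed = 2080/2634 = 0.78967; risk in unexposed = 513/1427 = 0.35950; RR = 2.19662
OR/RR = 6.68933 / 2.19662 = 3.04529
The outcome is not rare, so the OR lies further from 1 than the RR.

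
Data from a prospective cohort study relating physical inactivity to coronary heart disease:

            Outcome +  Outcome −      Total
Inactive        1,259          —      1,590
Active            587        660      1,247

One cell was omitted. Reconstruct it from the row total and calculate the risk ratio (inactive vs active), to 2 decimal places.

1.68

The missing cell is in the exposed row: 1590 − 1259 = 331.
So a = 1259, b = 331, c = 587, d = 660.
RR = [a/(a+b)] / [c/(c+d)] = (1259/1590) / (587/1247) = 0.79182/0.47073 = 1.68212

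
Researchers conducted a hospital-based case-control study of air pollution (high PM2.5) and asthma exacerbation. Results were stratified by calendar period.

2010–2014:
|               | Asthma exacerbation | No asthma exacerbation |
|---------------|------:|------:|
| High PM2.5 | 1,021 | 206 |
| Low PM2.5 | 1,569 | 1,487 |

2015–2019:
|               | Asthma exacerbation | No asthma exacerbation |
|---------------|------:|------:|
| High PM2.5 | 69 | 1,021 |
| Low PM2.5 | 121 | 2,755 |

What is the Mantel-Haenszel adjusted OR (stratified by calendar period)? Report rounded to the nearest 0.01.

3.77

OR_MH = Σ(aᵢdᵢ/nᵢ) / Σ(bᵢcᵢ/nᵢ), where nᵢ is the stratum total.
Stratum 1 (2010–2014): n = 4283; a·d/n = 1021·1487/4283 = 354.4775; b·c/n = 206·1569/4283 = 75.4644
Stratum 2 (2015–2019): n = 3966; a·d/n = 69·2755/3966 = 47.9312; b·c/n = 1021·121/3966 = 31.1500
OR_MH = (354.4775 + 47.9312) / (75.4644 + 31.1500) = 402.4086 / 106.6144 = 3.77443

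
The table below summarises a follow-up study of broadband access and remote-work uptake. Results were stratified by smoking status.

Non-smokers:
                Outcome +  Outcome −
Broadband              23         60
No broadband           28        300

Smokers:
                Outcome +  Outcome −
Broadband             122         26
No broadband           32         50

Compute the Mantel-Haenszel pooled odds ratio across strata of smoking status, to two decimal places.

5.62

OR_MH = Σ(aᵢdᵢ/nᵢ) / Σ(bᵢcᵢ/nᵢ), where nᵢ is the stratum total.
Stratum 1 (Non-smokers): n = 411; a·d/n = 23·300/411 = 16.7883; b·c/n = 60·28/411 = 4.0876
Stratum 2 (Smokers): n = 230; a·d/n = 122·50/230 = 26.5217; b·c/n = 26·32/230 = 3.6174
OR_MH = (16.7883 + 26.5217) / (4.0876 + 3.6174) = 43.3101 / 7.7050 = 5.62105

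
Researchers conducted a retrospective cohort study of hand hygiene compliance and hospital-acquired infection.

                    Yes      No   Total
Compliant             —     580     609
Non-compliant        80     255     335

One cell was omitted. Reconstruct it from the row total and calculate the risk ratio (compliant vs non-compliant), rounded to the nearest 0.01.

The missing cell is in the exposed row: 609 − 580 = 29.
So a = 29, b = 580, c = 80, d = 255.
RR = [a/(a+b)] / [c/(c+d)] = (29/609) / (80/335) = 0.04762/0.23881 = 0.19940

0.20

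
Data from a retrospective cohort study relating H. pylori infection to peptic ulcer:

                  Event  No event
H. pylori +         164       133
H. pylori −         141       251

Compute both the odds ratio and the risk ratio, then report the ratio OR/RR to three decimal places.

1.430

Cells: a = 164, b = 133, c = 141, d = 251.
OR = (164·251)/(133·141) = 41164/18753 = 2.19506
Risk in exposed = 164/297 = 0.55219; risk in unexposed = 141/392 = 0.35969; RR = 1.53516
OR/RR = 2.19506 / 1.53516 = 1.42986
The outcome is not rare, so the OR lies further from 1 than the RR.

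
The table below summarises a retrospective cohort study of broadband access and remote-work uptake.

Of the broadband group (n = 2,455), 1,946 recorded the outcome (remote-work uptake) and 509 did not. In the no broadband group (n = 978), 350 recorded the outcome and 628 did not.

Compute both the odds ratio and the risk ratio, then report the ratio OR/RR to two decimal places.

From the description: a = 1946, b = 509, c = 350, d = 628.
OR = (1946·628)/(509·350) = 1222088/178150 = 6.85988
Risk in exposed = 1946/2455 = 0.79267; risk in unexposed = 350/978 = 0.35787; RR = 2.21494
OR/RR = 6.85988 / 2.21494 = 3.09709
The outcome is not rare, so the OR lies further from 1 than the RR.

3.10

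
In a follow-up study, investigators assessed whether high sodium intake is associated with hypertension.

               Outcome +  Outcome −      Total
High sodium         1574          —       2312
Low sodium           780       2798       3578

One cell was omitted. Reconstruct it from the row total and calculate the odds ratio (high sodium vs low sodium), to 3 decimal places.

The missing cell is in the exposed row: 2312 − 1574 = 738.
So a = 1574, b = 738, c = 780, d = 2798.
OR = (a·d)/(b·c) = (1574 × 2798) / (738 × 780) = 4404052 / 575640 = 7.65071

7.651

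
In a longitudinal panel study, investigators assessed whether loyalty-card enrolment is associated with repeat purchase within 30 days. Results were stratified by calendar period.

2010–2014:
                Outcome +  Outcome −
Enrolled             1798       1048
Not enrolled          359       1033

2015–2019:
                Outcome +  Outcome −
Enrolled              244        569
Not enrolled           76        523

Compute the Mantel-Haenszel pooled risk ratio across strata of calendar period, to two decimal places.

RR_MH = Σ(aᵢ·n₀ᵢ/nᵢ) / Σ(cᵢ·n₁ᵢ/nᵢ), with n₁ᵢ = aᵢ+bᵢ (exposed), n₀ᵢ = cᵢ+dᵢ (unexposed), nᵢ = n₁ᵢ+n₀ᵢ.
Stratum 1 (2010–2014): n₁ = 2846, n₀ = 1392, n = 4238; a·n₀/n = 1798·1392/4238 = 590.5654; c·n₁/n = 359·2846/4238 = 241.0840
Stratum 2 (2015–2019): n₁ = 813, n₀ = 599, n = 1412; a·n₀/n = 244·599/1412 = 103.5099; c·n₁/n = 76·813/1412 = 43.7592
RR_MH = (590.5654 + 103.5099) / (241.0840 + 43.7592) = 694.0753 / 284.8432 = 2.43669

2.44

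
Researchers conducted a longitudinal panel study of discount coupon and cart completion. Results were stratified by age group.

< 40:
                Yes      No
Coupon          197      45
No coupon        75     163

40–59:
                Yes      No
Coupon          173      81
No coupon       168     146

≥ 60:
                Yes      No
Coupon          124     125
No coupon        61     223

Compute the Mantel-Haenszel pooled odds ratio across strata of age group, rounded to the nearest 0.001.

3.604

OR_MH = Σ(aᵢdᵢ/nᵢ) / Σ(bᵢcᵢ/nᵢ), where nᵢ is the stratum total.
Stratum 1 (< 40): n = 480; a·d/n = 197·163/480 = 66.8979; b·c/n = 45·75/480 = 7.0312
Stratum 2 (40–59): n = 568; a·d/n = 173·146/568 = 44.4683; b·c/n = 81·168/568 = 23.9577
Stratum 3 (≥ 60): n = 533; a·d/n = 124·223/533 = 51.8799; b·c/n = 125·61/533 = 14.3058
OR_MH = (66.8979 + 44.4683 + 51.8799) / (7.0312 + 23.9577 + 14.3058) = 163.2462 / 45.2948 = 3.60408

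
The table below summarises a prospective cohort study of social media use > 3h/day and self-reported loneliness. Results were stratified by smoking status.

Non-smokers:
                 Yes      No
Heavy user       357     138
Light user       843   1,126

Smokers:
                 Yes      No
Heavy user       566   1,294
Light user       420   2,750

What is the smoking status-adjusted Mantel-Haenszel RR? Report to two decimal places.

1.98

RR_MH = Σ(aᵢ·n₀ᵢ/nᵢ) / Σ(cᵢ·n₁ᵢ/nᵢ), with n₁ᵢ = aᵢ+bᵢ (exposed), n₀ᵢ = cᵢ+dᵢ (unexposed), nᵢ = n₁ᵢ+n₀ᵢ.
Stratum 1 (Non-smokers): n₁ = 495, n₀ = 1969, n = 2464; a·n₀/n = 357·1969/2464 = 285.2812; c·n₁/n = 843·495/2464 = 169.3527
Stratum 2 (Smokers): n₁ = 1860, n₀ = 3170, n = 5030; a·n₀/n = 566·3170/5030 = 356.7038; c·n₁/n = 420·1860/5030 = 155.3082
RR_MH = (285.2812 + 356.7038) / (169.3527 + 155.3082) = 641.9850 / 324.6608 = 1.97740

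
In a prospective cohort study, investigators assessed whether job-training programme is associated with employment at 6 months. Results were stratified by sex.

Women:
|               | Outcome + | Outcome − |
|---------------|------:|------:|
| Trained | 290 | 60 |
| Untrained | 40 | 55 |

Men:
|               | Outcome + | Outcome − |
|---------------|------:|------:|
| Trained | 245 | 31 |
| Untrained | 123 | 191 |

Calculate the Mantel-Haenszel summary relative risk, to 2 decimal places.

RR_MH = Σ(aᵢ·n₀ᵢ/nᵢ) / Σ(cᵢ·n₁ᵢ/nᵢ), with n₁ᵢ = aᵢ+bᵢ (exposed), n₀ᵢ = cᵢ+dᵢ (unexposed), nᵢ = n₁ᵢ+n₀ᵢ.
Stratum 1 (Women): n₁ = 350, n₀ = 95, n = 445; a·n₀/n = 290·95/445 = 61.9101; c·n₁/n = 40·350/445 = 31.4607
Stratum 2 (Men): n₁ = 276, n₀ = 314, n = 590; a·n₀/n = 245·314/590 = 130.3898; c·n₁/n = 123·276/590 = 57.5390
RR_MH = (61.9101 + 130.3898) / (31.4607 + 57.5390) = 192.2999 / 88.9997 = 2.16068

2.16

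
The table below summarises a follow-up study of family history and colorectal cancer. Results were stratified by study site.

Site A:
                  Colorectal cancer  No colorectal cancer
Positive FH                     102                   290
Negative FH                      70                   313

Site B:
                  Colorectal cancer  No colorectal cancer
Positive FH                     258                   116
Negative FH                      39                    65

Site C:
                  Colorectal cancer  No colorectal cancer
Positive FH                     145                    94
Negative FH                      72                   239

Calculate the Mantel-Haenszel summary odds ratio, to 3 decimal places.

OR_MH = Σ(aᵢdᵢ/nᵢ) / Σ(bᵢcᵢ/nᵢ), where nᵢ is the stratum total.
Stratum 1 (Site A): n = 775; a·d/n = 102·313/775 = 41.1948; b·c/n = 290·70/775 = 26.1935
Stratum 2 (Site B): n = 478; a·d/n = 258·65/478 = 35.0837; b·c/n = 116·39/478 = 9.4644
Stratum 3 (Site C): n = 550; a·d/n = 145·239/550 = 63.0091; b·c/n = 94·72/550 = 12.3055
OR_MH = (41.1948 + 35.0837 + 63.0091) / (26.1935 + 9.4644 + 12.3055) = 139.2876 / 47.9634 = 2.90404

2.904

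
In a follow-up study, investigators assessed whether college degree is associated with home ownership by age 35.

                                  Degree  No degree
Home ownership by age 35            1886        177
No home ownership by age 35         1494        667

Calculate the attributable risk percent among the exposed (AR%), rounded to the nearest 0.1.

62.4

Reading the table with exposure as columns: a = 1886 (Degree, case), b = 1494 (Degree, non-case), c = 177 (No degree, case), d = 667.
Risk in exposed = 1886/3380 = 0.55799; risk in unexposed = 177/844 = 0.20972.
RR = 0.55799/0.20972 = 2.66069
AR% = (RR − 1)/RR × 100 = (2.66069 − 1)/2.66069 × 100 = 62.4158%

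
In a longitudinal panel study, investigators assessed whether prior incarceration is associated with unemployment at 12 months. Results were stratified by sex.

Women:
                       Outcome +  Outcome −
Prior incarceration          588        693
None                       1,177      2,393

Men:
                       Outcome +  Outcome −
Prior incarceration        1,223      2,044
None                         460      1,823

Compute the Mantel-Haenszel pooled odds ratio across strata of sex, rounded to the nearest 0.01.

OR_MH = Σ(aᵢdᵢ/nᵢ) / Σ(bᵢcᵢ/nᵢ), where nᵢ is the stratum total.
Stratum 1 (Women): n = 4851; a·d/n = 588·2393/4851 = 290.0606; b·c/n = 693·1177/4851 = 168.1429
Stratum 2 (Men): n = 5550; a·d/n = 1223·1823/5550 = 401.7169; b·c/n = 2044·460/5550 = 169.4126
OR_MH = (290.0606 + 401.7169) / (168.1429 + 169.4126) = 691.7775 / 337.5555 = 2.04937

2.05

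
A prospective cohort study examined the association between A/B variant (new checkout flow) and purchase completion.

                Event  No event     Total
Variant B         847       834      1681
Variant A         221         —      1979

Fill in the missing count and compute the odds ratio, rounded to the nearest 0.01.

8.08

The missing cell is in the unexposed row: 1979 − 221 = 1758.
So a = 847, b = 834, c = 221, d = 1758.
OR = (a·d)/(b·c) = (847 × 1758) / (834 × 221) = 1489026 / 184314 = 8.07875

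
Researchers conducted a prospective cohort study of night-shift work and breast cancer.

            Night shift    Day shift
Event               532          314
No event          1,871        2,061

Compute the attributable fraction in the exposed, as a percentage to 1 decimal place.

Reading the table with exposure as columns: a = 532 (Night shift, case), b = 1871 (Night shift, non-case), c = 314 (Day shift, case), d = 2061.
Risk in exposed = 532/2403 = 0.22139; risk in unexposed = 314/2375 = 0.13221.
RR = 0.22139/0.13221 = 1.67453
AR% = (RR − 1)/RR × 100 = (1.67453 − 1)/1.67453 × 100 = 40.2816%

40.3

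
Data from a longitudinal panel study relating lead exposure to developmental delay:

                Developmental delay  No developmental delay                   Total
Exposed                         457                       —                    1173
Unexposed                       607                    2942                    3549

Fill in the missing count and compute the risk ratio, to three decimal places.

The missing cell is in the exposed row: 1173 − 457 = 716.
So a = 457, b = 716, c = 607, d = 2942.
RR = [a/(a+b)] / [c/(c+d)] = (457/1173) / (607/3549) = 0.38960/0.17103 = 2.27790

2.278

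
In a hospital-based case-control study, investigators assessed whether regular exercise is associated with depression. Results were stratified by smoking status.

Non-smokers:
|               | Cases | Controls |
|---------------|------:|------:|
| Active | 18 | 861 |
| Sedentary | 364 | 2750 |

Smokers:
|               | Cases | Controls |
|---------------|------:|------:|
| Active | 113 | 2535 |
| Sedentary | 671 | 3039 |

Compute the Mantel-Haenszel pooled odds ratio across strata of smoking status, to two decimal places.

0.19

OR_MH = Σ(aᵢdᵢ/nᵢ) / Σ(bᵢcᵢ/nᵢ), where nᵢ is the stratum total.
Stratum 1 (Non-smokers): n = 3993; a·d/n = 18·2750/3993 = 12.3967; b·c/n = 861·364/3993 = 78.4884
Stratum 2 (Smokers): n = 6358; a·d/n = 113·3039/6358 = 54.0118; b·c/n = 2535·671/6358 = 267.5346
OR_MH = (12.3967 + 54.0118) / (78.4884 + 267.5346) = 66.4085 / 346.0230 = 0.19192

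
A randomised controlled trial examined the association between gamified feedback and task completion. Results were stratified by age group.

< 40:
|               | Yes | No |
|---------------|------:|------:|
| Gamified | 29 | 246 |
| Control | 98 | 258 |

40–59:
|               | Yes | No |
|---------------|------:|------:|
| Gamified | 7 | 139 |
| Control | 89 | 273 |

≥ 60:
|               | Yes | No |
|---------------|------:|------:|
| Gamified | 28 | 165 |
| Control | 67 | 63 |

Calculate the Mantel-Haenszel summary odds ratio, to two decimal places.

OR_MH = Σ(aᵢdᵢ/nᵢ) / Σ(bᵢcᵢ/nᵢ), where nᵢ is the stratum total.
Stratum 1 (< 40): n = 631; a·d/n = 29·258/631 = 11.8574; b·c/n = 246·98/631 = 38.2060
Stratum 2 (40–59): n = 508; a·d/n = 7·273/508 = 3.7618; b·c/n = 139·89/508 = 24.3524
Stratum 3 (≥ 60): n = 323; a·d/n = 28·63/323 = 5.4613; b·c/n = 165·67/323 = 34.2260
OR_MH = (11.8574 + 3.7618 + 5.4613) / (38.2060 + 24.3524 + 34.2260) = 21.0805 / 96.7844 = 0.21781

0.22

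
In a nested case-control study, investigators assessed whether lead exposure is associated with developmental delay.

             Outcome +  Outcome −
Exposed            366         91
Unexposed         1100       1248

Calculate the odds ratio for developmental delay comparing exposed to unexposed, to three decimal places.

Cells: a = 366, b = 91, c = 1100, d = 1248.
OR = (a·d)/(b·c) = (366 × 1248) / (91 × 1100) = 456768 / 100100 = 4.56312
The odds of developmental delay are about 4.56 times as high in the exposed group.

4.563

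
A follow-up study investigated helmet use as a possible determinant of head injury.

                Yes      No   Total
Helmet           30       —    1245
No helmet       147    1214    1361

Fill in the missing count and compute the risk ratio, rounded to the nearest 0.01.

0.22

The missing cell is in the exposed row: 1245 − 30 = 1215.
So a = 30, b = 1215, c = 147, d = 1214.
RR = [a/(a+b)] / [c/(c+d)] = (30/1245) / (147/1361) = 0.02410/0.10801 = 0.22310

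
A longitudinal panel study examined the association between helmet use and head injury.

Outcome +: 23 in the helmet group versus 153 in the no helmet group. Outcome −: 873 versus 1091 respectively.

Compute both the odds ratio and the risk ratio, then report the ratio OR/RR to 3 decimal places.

From the description: a = 23, b = 873, c = 153, d = 1091.
OR = (23·1091)/(873·153) = 25093/133569 = 0.18787
Risk in exposed = 23/896 = 0.02567; risk in unexposed = 153/1244 = 0.12299; RR = 0.20871
OR/RR = 0.18787 / 0.20871 = 0.90012
The outcome is not rare, so the OR lies further from 1 than the RR.

0.900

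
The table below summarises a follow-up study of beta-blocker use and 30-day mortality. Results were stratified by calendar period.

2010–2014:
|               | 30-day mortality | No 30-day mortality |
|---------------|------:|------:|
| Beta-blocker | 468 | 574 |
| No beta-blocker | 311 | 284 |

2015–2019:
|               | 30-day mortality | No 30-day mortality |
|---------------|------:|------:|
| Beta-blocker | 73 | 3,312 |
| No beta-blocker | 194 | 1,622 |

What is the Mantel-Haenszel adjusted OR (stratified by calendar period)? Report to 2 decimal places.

0.45

OR_MH = Σ(aᵢdᵢ/nᵢ) / Σ(bᵢcᵢ/nᵢ), where nᵢ is the stratum total.
Stratum 1 (2010–2014): n = 1637; a·d/n = 468·284/1637 = 81.1924; b·c/n = 574·311/1637 = 109.0495
Stratum 2 (2015–2019): n = 5201; a·d/n = 73·1622/5201 = 22.7660; b·c/n = 3312·194/5201 = 123.5393
OR_MH = (81.1924 + 22.7660) / (109.0495 + 123.5393) = 103.9584 / 232.5888 = 0.44696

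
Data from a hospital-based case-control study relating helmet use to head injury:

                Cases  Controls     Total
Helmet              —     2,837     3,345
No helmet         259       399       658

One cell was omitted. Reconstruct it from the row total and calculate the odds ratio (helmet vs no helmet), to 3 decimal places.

0.276

The missing cell is in the exposed row: 3345 − 2837 = 508.
So a = 508, b = 2837, c = 259, d = 399.
OR = (a·d)/(b·c) = (508 × 399) / (2837 × 259) = 202692 / 734783 = 0.27585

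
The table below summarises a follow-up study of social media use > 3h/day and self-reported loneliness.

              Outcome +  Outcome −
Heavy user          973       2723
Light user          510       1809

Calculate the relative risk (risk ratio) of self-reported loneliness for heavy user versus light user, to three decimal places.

Cells: a = 973, b = 2723, c = 510, d = 1809.
Risk in exposed = 973/3696 = 0.26326; risk in unexposed = 510/2319 = 0.21992.
RR = 0.26326 / 0.21992 = 1.19705
The risk among the exposed is 1.20 times that among the unexposed.

1.197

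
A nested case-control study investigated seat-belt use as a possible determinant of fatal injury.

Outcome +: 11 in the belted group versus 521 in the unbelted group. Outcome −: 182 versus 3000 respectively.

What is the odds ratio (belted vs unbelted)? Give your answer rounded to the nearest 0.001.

0.348

From the description: a = 11, b = 182, c = 521, d = 3000.
OR = (a·d)/(b·c) = (11 × 3000) / (182 × 521) = 33000 / 94822 = 0.34802
Exposure is associated with lower odds of fatal injury (OR = 0.35 < 1).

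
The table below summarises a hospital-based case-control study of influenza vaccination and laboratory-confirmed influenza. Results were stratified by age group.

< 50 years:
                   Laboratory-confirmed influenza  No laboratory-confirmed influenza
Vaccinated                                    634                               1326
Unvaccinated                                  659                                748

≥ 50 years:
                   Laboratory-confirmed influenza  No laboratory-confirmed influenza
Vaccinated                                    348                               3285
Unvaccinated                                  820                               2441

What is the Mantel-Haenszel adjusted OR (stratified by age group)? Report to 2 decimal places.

OR_MH = Σ(aᵢdᵢ/nᵢ) / Σ(bᵢcᵢ/nᵢ), where nᵢ is the stratum total.
Stratum 1 (< 50 years): n = 3367; a·d/n = 634·748/3367 = 140.8470; b·c/n = 1326·659/3367 = 259.5290
Stratum 2 (≥ 50 years): n = 6894; a·d/n = 348·2441/6894 = 123.2185; b·c/n = 3285·820/6894 = 390.7311
OR_MH = (140.8470 + 123.2185) / (259.5290 + 390.7311) = 264.0655 / 650.2600 = 0.40609

0.41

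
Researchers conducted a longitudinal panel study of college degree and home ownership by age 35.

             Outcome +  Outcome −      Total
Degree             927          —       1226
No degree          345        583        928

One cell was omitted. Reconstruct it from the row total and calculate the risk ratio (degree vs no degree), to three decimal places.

2.034

The missing cell is in the exposed row: 1226 − 927 = 299.
So a = 927, b = 299, c = 345, d = 583.
RR = [a/(a+b)] / [c/(c+d)] = (927/1226) / (345/928) = 0.75612/0.37177 = 2.03385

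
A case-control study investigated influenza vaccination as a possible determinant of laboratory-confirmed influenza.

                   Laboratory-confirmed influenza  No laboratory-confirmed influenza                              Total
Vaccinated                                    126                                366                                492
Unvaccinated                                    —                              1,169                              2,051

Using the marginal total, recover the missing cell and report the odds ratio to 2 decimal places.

0.46

The missing cell is in the unexposed row: 2051 − 1169 = 882.
So a = 126, b = 366, c = 882, d = 1169.
OR = (a·d)/(b·c) = (126 × 1169) / (366 × 882) = 147294 / 322812 = 0.45628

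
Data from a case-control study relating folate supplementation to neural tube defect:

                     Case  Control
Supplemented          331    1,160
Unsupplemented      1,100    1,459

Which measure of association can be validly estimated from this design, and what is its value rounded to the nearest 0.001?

Cells: a = 331, b = 1160, c = 1100, d = 1459.
This is a case-control study: participants were sampled on outcome status, so risks in the source population cannot be estimated directly — relative risk is not valid here. The odds ratio is the appropriate measure.
OR = (a·d)/(b·c) = (331 × 1459) / (1160 × 1100) = 482929 / 1276000 = 0.37847

0.378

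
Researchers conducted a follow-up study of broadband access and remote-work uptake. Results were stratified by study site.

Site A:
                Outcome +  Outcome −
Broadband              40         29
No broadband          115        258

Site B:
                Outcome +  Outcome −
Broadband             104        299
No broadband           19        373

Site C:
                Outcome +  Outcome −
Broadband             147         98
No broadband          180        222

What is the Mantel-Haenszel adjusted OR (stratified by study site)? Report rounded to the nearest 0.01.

2.92

OR_MH = Σ(aᵢdᵢ/nᵢ) / Σ(bᵢcᵢ/nᵢ), where nᵢ is the stratum total.
Stratum 1 (Site A): n = 442; a·d/n = 40·258/442 = 23.3484; b·c/n = 29·115/442 = 7.5452
Stratum 2 (Site B): n = 795; a·d/n = 104·373/795 = 48.7950; b·c/n = 299·19/795 = 7.1459
Stratum 3 (Site C): n = 647; a·d/n = 147·222/647 = 50.4389; b·c/n = 98·180/647 = 27.2643
OR_MH = (23.3484 + 48.7950 + 50.4389) / (7.5452 + 7.1459 + 27.2643) = 122.5823 / 41.9555 = 2.92173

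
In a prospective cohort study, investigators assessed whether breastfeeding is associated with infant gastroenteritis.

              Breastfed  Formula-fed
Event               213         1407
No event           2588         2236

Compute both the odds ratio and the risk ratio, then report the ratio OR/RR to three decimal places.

0.664

Reading the table with exposure as columns: a = 213 (Breastfed, case), b = 2588 (Breastfed, non-case), c = 1407 (Formula-fed, case), d = 2236.
OR = (213·2236)/(2588·1407) = 476268/3641316 = 0.13080
Risk in exposed = 213/2801 = 0.07604; risk in unexposed = 1407/3643 = 0.38622; RR = 0.19689
OR/RR = 0.13080 / 0.19689 = 0.66430
The outcome is not rare, so the OR lies further from 1 than the RR.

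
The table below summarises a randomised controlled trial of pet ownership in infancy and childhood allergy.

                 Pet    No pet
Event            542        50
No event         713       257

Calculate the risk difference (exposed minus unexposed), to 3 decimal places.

Reading the table with exposure as columns: a = 542 (Pet, case), b = 713 (Pet, non-case), c = 50 (No pet, case), d = 257.
Risk in exposed = 542/1255 = 0.431873; risk in unexposed = 50/307 = 0.162866.
Risk difference = 0.431873 − 0.162866 = 0.269006

0.269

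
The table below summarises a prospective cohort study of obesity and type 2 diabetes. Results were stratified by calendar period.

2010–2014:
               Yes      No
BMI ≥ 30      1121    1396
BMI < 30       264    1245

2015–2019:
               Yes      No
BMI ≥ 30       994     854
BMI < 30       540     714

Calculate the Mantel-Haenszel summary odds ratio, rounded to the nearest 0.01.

2.40

OR_MH = Σ(aᵢdᵢ/nᵢ) / Σ(bᵢcᵢ/nᵢ), where nᵢ is the stratum total.
Stratum 1 (2010–2014): n = 4026; a·d/n = 1121·1245/4026 = 346.6580; b·c/n = 1396·264/4026 = 91.5410
Stratum 2 (2015–2019): n = 3102; a·d/n = 994·714/3102 = 228.7930; b·c/n = 854·540/3102 = 148.6654
OR_MH = (346.6580 + 228.7930) / (91.5410 + 148.6654) = 575.4510 / 240.2064 = 2.39565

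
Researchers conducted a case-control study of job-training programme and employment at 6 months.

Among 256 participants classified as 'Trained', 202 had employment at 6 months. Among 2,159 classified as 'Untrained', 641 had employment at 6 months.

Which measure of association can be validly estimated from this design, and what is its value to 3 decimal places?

From the description: a = 202, b = 54, c = 641, d = 1518.
This is a case-control study: participants were sampled on outcome status, so risks in the source population cannot be estimated directly — relative risk is not valid here. The odds ratio is the appropriate measure.
OR = (a·d)/(b·c) = (202 × 1518) / (54 × 641) = 306636 / 34614 = 8.85873

8.859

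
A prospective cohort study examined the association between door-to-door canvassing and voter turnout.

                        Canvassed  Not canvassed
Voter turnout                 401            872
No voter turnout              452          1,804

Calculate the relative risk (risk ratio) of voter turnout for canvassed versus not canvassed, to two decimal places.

Reading the table with exposure as columns: a = 401 (Canvassed, case), b = 452 (Canvassed, non-case), c = 872 (Not canvassed, case), d = 1804.
Risk in exposed = 401/853 = 0.47011; risk in unexposed = 872/2676 = 0.32586.
RR = 0.47011 / 0.32586 = 1.44266
The risk among the exposed is 1.44 times that among the unexposed.

1.44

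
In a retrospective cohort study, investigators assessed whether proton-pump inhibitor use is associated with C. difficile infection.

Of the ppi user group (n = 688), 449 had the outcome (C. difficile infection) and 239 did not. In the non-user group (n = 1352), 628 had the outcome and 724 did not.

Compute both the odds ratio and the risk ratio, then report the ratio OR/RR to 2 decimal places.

From the description: a = 449, b = 239, c = 628, d = 724.
OR = (449·724)/(239·628) = 325076/150092 = 2.16584
Risk in exposed = 449/688 = 0.65262; risk in unexposed = 628/1352 = 0.46450; RR = 1.40500
OR/RR = 2.16584 / 1.40500 = 1.54153
The outcome is not rare, so the OR lies further from 1 than the RR.

1.54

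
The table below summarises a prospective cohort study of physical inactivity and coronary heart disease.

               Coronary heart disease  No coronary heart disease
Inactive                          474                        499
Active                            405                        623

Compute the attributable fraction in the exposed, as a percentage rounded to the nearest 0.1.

19.1

Cells: a = 474, b = 499, c = 405, d = 623.
Risk in exposed = 474/973 = 0.48715; risk in unexposed = 405/1028 = 0.39397.
RR = 0.48715/0.39397 = 1.23653
AR% = (RR − 1)/RR × 100 = (1.23653 − 1)/1.23653 × 100 = 19.1283%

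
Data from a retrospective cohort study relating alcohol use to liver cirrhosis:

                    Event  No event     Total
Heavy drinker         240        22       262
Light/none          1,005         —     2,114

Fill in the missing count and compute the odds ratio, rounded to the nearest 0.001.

12.038

The missing cell is in the unexposed row: 2114 − 1005 = 1109.
So a = 240, b = 22, c = 1005, d = 1109.
OR = (a·d)/(b·c) = (240 × 1109) / (22 × 1005) = 266160 / 22110 = 12.03799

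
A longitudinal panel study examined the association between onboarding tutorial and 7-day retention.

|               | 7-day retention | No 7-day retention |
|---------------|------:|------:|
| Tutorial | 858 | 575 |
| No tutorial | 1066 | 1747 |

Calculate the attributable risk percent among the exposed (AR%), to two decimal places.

36.71

Cells: a = 858, b = 575, c = 1066, d = 1747.
Risk in exposed = 858/1433 = 0.59874; risk in unexposed = 1066/2813 = 0.37895.
RR = 0.59874/0.37895 = 1.57999
AR% = (RR − 1)/RR × 100 = (1.57999 − 1)/1.57999 × 100 = 36.7084%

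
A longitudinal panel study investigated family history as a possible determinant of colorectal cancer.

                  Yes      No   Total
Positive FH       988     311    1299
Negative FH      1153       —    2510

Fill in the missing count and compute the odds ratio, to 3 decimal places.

The missing cell is in the unexposed row: 2510 − 1153 = 1357.
So a = 988, b = 311, c = 1153, d = 1357.
OR = (a·d)/(b·c) = (988 × 1357) / (311 × 1153) = 1340716 / 358583 = 3.73893

3.739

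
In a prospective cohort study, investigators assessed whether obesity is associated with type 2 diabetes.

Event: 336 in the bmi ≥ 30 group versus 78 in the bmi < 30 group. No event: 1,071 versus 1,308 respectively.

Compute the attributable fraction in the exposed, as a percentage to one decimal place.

76.4

From the description: a = 336, b = 1071, c = 78, d = 1308.
Risk in exposed = 336/1407 = 0.23881; risk in unexposed = 78/1386 = 0.05628.
RR = 0.23881/0.05628 = 4.24340
AR% = (RR − 1)/RR × 100 = (4.24340 − 1)/4.24340 × 100 = 76.4340%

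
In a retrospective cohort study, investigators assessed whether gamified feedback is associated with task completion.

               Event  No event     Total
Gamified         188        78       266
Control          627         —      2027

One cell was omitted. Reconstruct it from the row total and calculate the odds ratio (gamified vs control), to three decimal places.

5.382

The missing cell is in the unexposed row: 2027 − 627 = 1400.
So a = 188, b = 78, c = 627, d = 1400.
OR = (a·d)/(b·c) = (188 × 1400) / (78 × 627) = 263200 / 48906 = 5.38175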